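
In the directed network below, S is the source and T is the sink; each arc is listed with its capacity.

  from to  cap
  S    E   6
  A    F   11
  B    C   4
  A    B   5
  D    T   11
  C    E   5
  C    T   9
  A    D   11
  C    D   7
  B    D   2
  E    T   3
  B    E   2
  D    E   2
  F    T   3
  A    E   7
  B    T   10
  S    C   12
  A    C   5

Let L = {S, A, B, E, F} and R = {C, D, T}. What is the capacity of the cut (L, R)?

Edges leaving {S, A, B, E, F}: S→C (12), A→C (5), A→D (11), B→C (4), B→D (2), B→T (10), E→T (3), F→T (3).
Cut capacity = 12 + 5 + 11 + 4 + 2 + 10 + 3 + 3 = 50.

50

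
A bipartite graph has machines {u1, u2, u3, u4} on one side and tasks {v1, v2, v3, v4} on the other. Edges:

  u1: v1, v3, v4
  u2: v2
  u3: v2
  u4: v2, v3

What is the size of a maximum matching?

3

Unit-capacity flow: source→left, listed edges, right→sink; max matching = max flow.
Augmenting path u1→v1 (+1); matched 1.
Augmenting path u2→v2 (+1); matched 2.
Augmenting path u4→v3 (+1); matched 3.
No augmenting path remains; maximum matching = 3.
König certificate: {u1, u4, v2} is a vertex cover of size 3 (every listed pair touches it), so no matching can be larger.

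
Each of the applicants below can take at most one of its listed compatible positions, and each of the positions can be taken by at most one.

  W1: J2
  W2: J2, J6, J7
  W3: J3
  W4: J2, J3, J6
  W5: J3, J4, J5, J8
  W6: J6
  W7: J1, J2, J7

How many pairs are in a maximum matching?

Unit-capacity flow: source→left, listed edges, right→sink; max matching = max flow.
Augmenting path W1→J2 (+1); matched 1.
Augmenting path W2→J6 (+1); matched 2.
Augmenting path W3→J3 (+1); matched 3.
Augmenting path W5→J4 (+1); matched 4.
Augmenting path W7→J1 (+1); matched 5.
Augmenting path W4→J6→W2→J7 (+1); matched 6.
No augmenting path remains; maximum matching = 6.
König certificate: {W2, W5, W7, J2, J3, J6} is a vertex cover of size 6 (every listed pair touches it), so no matching can be larger.

6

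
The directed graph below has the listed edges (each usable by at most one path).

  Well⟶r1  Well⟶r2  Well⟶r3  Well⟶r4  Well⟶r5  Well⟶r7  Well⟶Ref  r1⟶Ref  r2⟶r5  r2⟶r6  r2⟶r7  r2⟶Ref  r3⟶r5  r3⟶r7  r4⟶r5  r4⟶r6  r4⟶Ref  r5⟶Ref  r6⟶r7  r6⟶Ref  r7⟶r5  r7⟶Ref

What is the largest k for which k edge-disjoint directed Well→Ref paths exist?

6

Assign every edge capacity 1; by Menger, the answer equals the max flow.
Path Well→Ref (+1); total 1.
Path Well→r1→Ref (+1); total 2.
Path Well→r2→Ref (+1); total 3.
Path Well→r4→Ref (+1); total 4.
Path Well→r5→Ref (+1); total 5.
Path Well→r7→Ref (+1); total 6.
No residual Well→Ref path; max flow = 6.
Certifying cut of size 6: {Well→Ref, Well→r1, Well→r2, Well→r4, r5→Ref, r7→Ref}.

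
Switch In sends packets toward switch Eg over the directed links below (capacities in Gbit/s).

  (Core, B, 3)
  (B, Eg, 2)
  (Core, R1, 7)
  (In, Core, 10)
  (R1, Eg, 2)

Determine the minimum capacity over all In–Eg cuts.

Augment In→Core→B→Eg: bottleneck 2, flow now 2.
Augment In→Core→R1→Eg: bottleneck 2, flow now 4.
No augmenting path remains; maximum flow = 4.
By max-flow min-cut, the minimum cut capacity equals the max flow.
In the residual graph, reachable from In: {In, Core, B, R1}.
Min-cut edges: B→Eg (2), R1→Eg (2); capacity 2 + 2 = 4.

4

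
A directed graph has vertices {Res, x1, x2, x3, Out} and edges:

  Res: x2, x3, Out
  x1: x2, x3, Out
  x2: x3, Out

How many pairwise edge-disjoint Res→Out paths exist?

Assign every edge capacity 1; by Menger, the answer equals the max flow.
Path Res→Out (+1); total 1.
Path Res→x2→Out (+1); total 2.
No residual Res→Out path; max flow = 2.
Certifying cut of size 2: {Res→Out, Res→x2}.

2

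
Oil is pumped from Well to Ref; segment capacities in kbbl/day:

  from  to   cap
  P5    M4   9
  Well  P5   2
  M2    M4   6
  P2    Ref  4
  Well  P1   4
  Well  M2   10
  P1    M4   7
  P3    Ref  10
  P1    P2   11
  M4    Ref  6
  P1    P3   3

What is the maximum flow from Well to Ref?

10

Augment Well→P1→P2→Ref: bottleneck 4, flow now 4.
Augment Well→P5→M4→Ref: bottleneck 2, flow now 6.
Augment Well→M2→M4→Ref: bottleneck 4, flow now 10.
No augmenting path remains; maximum flow = 10.
In the residual graph, reachable from Well: {Well, P5, M2, M4}.
Min-cut edges: Well→P1 (4), M4→Ref (6); capacity 4 + 6 = 10.
This cut is saturated, so no flow can exceed 10.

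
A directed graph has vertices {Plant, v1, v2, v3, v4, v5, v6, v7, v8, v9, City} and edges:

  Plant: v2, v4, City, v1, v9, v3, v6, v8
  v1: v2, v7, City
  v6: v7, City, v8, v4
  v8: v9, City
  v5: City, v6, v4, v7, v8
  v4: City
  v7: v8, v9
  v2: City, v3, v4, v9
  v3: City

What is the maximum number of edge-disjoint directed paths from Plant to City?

7

Assign every edge capacity 1; by Menger, the answer equals the max flow.
Path Plant→City (+1); total 1.
Path Plant→v1→City (+1); total 2.
Path Plant→v2→City (+1); total 3.
Path Plant→v3→City (+1); total 4.
Path Plant→v4→City (+1); total 5.
Path Plant→v6→City (+1); total 6.
Path Plant→v8→City (+1); total 7.
No residual Plant→City path; max flow = 7.
Certifying cut of size 7: {Plant→City, Plant→v1, Plant→v2, Plant→v3, Plant→v4, Plant→v6, Plant→v8}.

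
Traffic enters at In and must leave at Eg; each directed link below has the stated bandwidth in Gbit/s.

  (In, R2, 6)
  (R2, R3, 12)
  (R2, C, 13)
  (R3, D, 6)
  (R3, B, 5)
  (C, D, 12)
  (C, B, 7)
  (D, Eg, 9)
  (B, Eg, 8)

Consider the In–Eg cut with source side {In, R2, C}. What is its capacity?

31

Edges leaving {In, R2, C}: R2→R3 (12), C→D (12), C→B (7).
Cut capacity = 12 + 12 + 7 = 31.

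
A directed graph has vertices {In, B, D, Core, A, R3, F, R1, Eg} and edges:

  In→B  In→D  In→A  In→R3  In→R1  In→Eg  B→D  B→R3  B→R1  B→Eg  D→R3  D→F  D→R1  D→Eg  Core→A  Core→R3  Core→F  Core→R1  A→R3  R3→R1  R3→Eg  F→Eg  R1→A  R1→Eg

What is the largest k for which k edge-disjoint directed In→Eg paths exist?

Assign every edge capacity 1; by Menger, the answer equals the max flow.
Path In→Eg (+1); total 1.
Path In→B→Eg (+1); total 2.
Path In→D→Eg (+1); total 3.
Path In→R3→Eg (+1); total 4.
Path In→R1→Eg (+1); total 5.
No residual In→Eg path; max flow = 5.
Certifying cut of size 5: {In→B, In→D, In→Eg, R1→Eg, R3→Eg}.

5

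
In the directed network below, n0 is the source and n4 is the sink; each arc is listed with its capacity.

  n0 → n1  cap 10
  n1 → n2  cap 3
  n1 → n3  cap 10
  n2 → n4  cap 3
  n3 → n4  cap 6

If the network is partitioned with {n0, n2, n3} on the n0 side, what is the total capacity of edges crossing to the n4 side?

19

Edges leaving {n0, n2, n3}: n0→n1 (10), n2→n4 (3), n3→n4 (6).
Cut capacity = 10 + 3 + 6 = 19.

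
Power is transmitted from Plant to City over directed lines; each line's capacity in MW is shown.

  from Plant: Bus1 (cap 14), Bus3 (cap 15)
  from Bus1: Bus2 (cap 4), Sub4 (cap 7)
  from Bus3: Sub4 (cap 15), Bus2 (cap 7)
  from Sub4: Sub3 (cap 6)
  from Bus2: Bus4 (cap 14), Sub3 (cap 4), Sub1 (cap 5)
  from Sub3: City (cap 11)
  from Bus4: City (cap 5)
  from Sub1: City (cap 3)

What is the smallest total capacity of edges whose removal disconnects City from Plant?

17

Augment Plant→Bus1→Sub4→Sub3→City: bottleneck 6, flow now 6.
Augment Plant→Bus1→Bus2→Sub3→City: bottleneck 4, flow now 10.
Augment Plant→Bus3→Bus2→Bus4→City: bottleneck 5, flow now 15.
Augment Plant→Bus3→Bus2→Sub1→City: bottleneck 2, flow now 17.
No augmenting path remains; maximum flow = 17.
By max-flow min-cut, the minimum cut capacity equals the max flow.
In the residual graph, reachable from Plant: {Plant, Bus1, Bus3, Sub4}.
Min-cut edges: Bus1→Bus2 (4), Bus3→Bus2 (7), Sub4→Sub3 (6); capacity 4 + 7 + 6 = 17.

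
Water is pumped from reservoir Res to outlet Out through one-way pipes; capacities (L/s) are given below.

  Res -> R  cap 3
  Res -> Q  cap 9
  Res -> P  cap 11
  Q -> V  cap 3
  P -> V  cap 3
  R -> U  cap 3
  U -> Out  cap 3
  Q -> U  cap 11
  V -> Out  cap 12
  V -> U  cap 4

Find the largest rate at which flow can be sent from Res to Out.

9

Augment Res→P→V→Out: bottleneck 3, flow now 3.
Augment Res→Q→U→Out: bottleneck 3, flow now 6.
Augment Res→Q→V→Out: bottleneck 3, flow now 9.
No augmenting path remains; maximum flow = 9.
In the residual graph, reachable from Res: {Res, P, Q, R, U}.
Min-cut edges: P→V (3), Q→V (3), U→Out (3); capacity 3 + 3 + 3 = 9.
This cut is saturated, so no flow can exceed 9.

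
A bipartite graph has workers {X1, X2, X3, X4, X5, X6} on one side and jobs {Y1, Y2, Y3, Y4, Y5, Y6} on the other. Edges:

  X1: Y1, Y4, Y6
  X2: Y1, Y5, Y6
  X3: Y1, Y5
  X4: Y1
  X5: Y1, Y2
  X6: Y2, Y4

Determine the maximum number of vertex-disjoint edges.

Unit-capacity flow: source→left, listed edges, right→sink; max matching = max flow.
Augmenting path X1→Y1 (+1); matched 1.
Augmenting path X2→Y5 (+1); matched 2.
Augmenting path X5→Y2 (+1); matched 3.
Augmenting path X6→Y4 (+1); matched 4.
Augmenting path X3→Y1→X1→Y6 (+1); matched 5.
No augmenting path remains; maximum matching = 5.
König certificate: {Y1, Y2, Y4, Y5, Y6} is a vertex cover of size 5 (every listed pair touches it), so no matching can be larger.

5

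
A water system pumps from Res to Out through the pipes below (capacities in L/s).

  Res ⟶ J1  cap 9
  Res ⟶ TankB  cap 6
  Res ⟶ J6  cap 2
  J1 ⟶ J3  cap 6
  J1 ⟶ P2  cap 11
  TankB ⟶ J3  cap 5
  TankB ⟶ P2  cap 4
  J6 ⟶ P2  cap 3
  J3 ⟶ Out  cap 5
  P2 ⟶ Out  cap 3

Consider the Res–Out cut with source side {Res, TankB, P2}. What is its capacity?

19

Edges leaving {Res, TankB, P2}: Res→J1 (9), Res→J6 (2), TankB→J3 (5), P2→Out (3).
Cut capacity = 9 + 2 + 5 + 3 = 19.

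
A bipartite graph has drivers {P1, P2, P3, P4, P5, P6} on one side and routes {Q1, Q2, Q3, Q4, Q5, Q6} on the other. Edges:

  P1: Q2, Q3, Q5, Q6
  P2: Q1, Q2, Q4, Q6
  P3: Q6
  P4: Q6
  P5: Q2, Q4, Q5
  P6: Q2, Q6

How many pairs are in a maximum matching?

Unit-capacity flow: source→left, listed edges, right→sink; max matching = max flow.
Augmenting path P1→Q2 (+1); matched 1.
Augmenting path P2→Q1 (+1); matched 2.
Augmenting path P3→Q6 (+1); matched 3.
Augmenting path P5→Q4 (+1); matched 4.
Augmenting path P6→Q2→P1→Q3 (+1); matched 5.
No augmenting path remains; maximum matching = 5.
König certificate: {P1, P2, P5, P6, Q6} is a vertex cover of size 5 (every listed pair touches it), so no matching can be larger.

5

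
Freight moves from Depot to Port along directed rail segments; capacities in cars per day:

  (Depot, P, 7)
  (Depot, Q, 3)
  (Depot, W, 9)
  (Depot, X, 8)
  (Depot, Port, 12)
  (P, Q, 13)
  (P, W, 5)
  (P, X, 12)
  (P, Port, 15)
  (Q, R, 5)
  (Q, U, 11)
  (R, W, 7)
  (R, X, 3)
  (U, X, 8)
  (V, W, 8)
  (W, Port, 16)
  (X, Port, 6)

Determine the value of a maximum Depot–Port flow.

37

Augment Depot→Port: bottleneck 12, flow now 12.
Augment Depot→P→Port: bottleneck 7, flow now 19.
Augment Depot→W→Port: bottleneck 9, flow now 28.
Augment Depot→X→Port: bottleneck 6, flow now 34.
Augment Depot→Q→R→W→Port: bottleneck 3, flow now 37.
No augmenting path remains; maximum flow = 37.
In the residual graph, reachable from Depot: {Depot, X}.
Min-cut edges: Depot→P (7), Depot→Q (3), Depot→W (9), Depot→Port (12), X→Port (6); capacity 7 + 3 + 9 + 12 + 6 = 37.
This cut is saturated, so no flow can exceed 37.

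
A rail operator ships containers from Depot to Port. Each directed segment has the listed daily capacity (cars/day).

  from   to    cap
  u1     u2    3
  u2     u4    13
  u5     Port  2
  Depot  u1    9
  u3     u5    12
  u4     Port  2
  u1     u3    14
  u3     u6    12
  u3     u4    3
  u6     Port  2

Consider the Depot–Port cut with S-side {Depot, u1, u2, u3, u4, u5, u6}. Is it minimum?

Yes — it is a minimum cut (capacity 6).

Given cut capacity: 2 + 2 + 2 = 6.
Augment Depot→u1→u2→u4→Port: bottleneck 2, flow now 2.
Augment Depot→u1→u3→u5→Port: bottleneck 2, flow now 4.
Augment Depot→u1→u3→u6→Port: bottleneck 2, flow now 6.
No augmenting path remains; maximum flow = 6.
Cut capacity 6 equals the max flow, so it is a minimum cut.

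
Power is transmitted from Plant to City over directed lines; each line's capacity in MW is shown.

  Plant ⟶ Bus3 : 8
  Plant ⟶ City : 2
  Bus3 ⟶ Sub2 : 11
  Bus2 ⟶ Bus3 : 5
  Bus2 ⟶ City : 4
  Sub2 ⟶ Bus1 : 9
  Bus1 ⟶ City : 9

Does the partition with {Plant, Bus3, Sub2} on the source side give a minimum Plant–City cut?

Given cut capacity: 2 + 9 = 11.
Augment Plant→City: bottleneck 2, flow now 2.
Augment Plant→Bus3→Sub2→Bus1→City: bottleneck 8, flow now 10.
No augmenting path remains; maximum flow = 10.
In the residual graph, reachable from Plant: {Plant}.
Min-cut edges: Plant→Bus3 (8), Plant→City (2); capacity 8 + 2 = 10.
Cut capacity 11 exceeds the max flow 10, so it is not minimum.

No — its capacity is 11, but the minimum cut has capacity 10.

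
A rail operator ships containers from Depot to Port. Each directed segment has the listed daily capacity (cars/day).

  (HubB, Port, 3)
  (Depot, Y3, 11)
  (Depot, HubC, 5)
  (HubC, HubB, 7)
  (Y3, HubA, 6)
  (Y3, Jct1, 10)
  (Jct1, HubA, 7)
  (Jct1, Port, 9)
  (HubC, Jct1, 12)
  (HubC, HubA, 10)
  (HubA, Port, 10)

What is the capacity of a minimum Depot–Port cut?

16

Augment Depot→Y3→Jct1→Port: bottleneck 9, flow now 9.
Augment Depot→Y3→HubA→Port: bottleneck 2, flow now 11.
Augment Depot→HubC→HubB→Port: bottleneck 3, flow now 14.
Augment Depot→HubC→HubA→Port: bottleneck 2, flow now 16.
No augmenting path remains; maximum flow = 16.
By max-flow min-cut, the minimum cut capacity equals the max flow.
In the residual graph, reachable from Depot: {Depot}.
Min-cut edges: Depot→Y3 (11), Depot→HubC (5); capacity 11 + 5 = 16.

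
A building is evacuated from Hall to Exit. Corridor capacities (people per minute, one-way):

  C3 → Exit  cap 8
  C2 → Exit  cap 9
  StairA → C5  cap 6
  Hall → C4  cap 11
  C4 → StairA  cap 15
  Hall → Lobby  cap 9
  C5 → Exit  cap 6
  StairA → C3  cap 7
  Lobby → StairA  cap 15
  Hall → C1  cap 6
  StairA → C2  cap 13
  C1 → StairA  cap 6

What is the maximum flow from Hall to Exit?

22

Augment Hall→C4→StairA→C5→Exit: bottleneck 6, flow now 6.
Augment Hall→C4→StairA→C3→Exit: bottleneck 5, flow now 11.
Augment Hall→Lobby→StairA→C3→Exit: bottleneck 2, flow now 13.
Augment Hall→Lobby→StairA→C2→Exit: bottleneck 7, flow now 20.
Augment Hall→C1→StairA→C2→Exit: bottleneck 2, flow now 22.
No augmenting path remains; maximum flow = 22.
In the residual graph, reachable from Hall: {Hall, C4, Lobby, C1, StairA, C2}.
Min-cut edges: StairA→C5 (6), StairA→C3 (7), C2→Exit (9); capacity 6 + 7 + 9 = 22.
This cut is saturated, so no flow can exceed 22.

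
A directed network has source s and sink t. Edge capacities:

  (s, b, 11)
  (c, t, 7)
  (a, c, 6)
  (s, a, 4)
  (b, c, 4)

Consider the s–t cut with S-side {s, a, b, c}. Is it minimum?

Yes — it is a minimum cut (capacity 7).

Given cut capacity: 7 = 7.
Augment s→a→c→t: bottleneck 4, flow now 4.
Augment s→b→c→t: bottleneck 3, flow now 7.
No augmenting path remains; maximum flow = 7.
Cut capacity 7 equals the max flow, so it is a minimum cut.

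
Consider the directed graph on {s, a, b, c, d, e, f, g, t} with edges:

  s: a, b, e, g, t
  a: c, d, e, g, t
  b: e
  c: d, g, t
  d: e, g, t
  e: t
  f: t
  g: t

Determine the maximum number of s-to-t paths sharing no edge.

Assign every edge capacity 1; by Menger, the answer equals the max flow.
Path s→t (+1); total 1.
Path s→a→t (+1); total 2.
Path s→e→t (+1); total 3.
Path s→g→t (+1); total 4.
No residual s→t path; max flow = 4.
Certifying cut of size 4: {e→t, s→a, s→g, s→t}.

4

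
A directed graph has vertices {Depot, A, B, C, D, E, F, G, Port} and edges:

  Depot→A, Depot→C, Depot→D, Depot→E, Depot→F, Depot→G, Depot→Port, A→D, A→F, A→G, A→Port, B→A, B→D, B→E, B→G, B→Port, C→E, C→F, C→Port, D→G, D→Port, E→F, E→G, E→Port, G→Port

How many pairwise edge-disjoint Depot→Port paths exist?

6

Assign every edge capacity 1; by Menger, the answer equals the max flow.
Path Depot→Port (+1); total 1.
Path Depot→A→Port (+1); total 2.
Path Depot→C→Port (+1); total 3.
Path Depot→D→Port (+1); total 4.
Path Depot→E→Port (+1); total 5.
Path Depot→G→Port (+1); total 6.
No residual Depot→Port path; max flow = 6.
Certifying cut of size 6: {Depot→A, Depot→C, Depot→D, Depot→E, Depot→G, Depot→Port}.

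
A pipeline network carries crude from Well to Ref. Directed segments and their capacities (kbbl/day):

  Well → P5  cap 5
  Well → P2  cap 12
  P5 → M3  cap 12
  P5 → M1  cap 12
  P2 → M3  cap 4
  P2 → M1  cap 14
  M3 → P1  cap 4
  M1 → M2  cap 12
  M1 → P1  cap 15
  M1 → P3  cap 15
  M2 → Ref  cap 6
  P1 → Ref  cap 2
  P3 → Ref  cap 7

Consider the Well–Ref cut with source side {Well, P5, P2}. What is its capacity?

Edges leaving {Well, P5, P2}: P5→M3 (12), P5→M1 (12), P2→M3 (4), P2→M1 (14).
Cut capacity = 12 + 12 + 4 + 14 = 42.

42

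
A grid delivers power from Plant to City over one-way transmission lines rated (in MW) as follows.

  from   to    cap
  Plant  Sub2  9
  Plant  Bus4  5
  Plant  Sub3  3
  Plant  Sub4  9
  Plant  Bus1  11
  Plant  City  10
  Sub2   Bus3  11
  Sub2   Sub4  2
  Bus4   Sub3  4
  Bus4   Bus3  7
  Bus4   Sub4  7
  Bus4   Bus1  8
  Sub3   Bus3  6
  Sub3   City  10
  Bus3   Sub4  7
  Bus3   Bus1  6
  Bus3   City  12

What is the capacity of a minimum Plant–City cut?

27

Augment Plant→City: bottleneck 10, flow now 10.
Augment Plant→Sub3→City: bottleneck 3, flow now 13.
Augment Plant→Sub2→Bus3→City: bottleneck 9, flow now 22.
Augment Plant→Bus4→Sub3→City: bottleneck 4, flow now 26.
Augment Plant→Bus4→Bus3→City: bottleneck 1, flow now 27.
No augmenting path remains; maximum flow = 27.
By max-flow min-cut, the minimum cut capacity equals the max flow.
In the residual graph, reachable from Plant: {Plant, Sub4, Bus1}.
Min-cut edges: Plant→Sub2 (9), Plant→Bus4 (5), Plant→Sub3 (3), Plant→City (10); capacity 9 + 5 + 3 + 10 = 27.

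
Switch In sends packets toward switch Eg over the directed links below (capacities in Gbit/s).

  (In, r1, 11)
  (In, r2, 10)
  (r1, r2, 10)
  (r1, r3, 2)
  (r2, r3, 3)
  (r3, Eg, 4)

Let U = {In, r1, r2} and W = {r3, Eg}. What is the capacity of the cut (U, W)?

5

Edges leaving {In, r1, r2}: r1→r3 (2), r2→r3 (3).
Cut capacity = 2 + 3 = 5.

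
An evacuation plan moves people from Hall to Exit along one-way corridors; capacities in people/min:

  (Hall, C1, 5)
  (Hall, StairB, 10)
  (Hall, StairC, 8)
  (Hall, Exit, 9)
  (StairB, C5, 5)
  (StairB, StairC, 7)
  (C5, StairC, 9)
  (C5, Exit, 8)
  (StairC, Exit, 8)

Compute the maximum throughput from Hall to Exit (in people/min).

Augment Hall→Exit: bottleneck 9, flow now 9.
Augment Hall→StairC→Exit: bottleneck 8, flow now 17.
Augment Hall→StairB→C5→Exit: bottleneck 5, flow now 22.
No augmenting path remains; maximum flow = 22.
In the residual graph, reachable from Hall: {Hall, C1, StairB, StairC}.
Min-cut edges: Hall→Exit (9), StairB→C5 (5), StairC→Exit (8); capacity 9 + 5 + 8 = 22.
This cut is saturated, so no flow can exceed 22.

22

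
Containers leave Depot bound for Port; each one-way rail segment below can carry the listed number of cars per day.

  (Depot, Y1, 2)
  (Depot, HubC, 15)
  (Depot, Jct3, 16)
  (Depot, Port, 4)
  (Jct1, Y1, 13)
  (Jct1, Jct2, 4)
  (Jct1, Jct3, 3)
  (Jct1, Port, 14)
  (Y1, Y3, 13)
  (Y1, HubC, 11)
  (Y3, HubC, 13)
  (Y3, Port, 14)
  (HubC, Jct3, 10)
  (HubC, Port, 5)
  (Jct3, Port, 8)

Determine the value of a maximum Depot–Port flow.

19

Augment Depot→Port: bottleneck 4, flow now 4.
Augment Depot→HubC→Port: bottleneck 5, flow now 9.
Augment Depot→Jct3→Port: bottleneck 8, flow now 17.
Augment Depot→Y1→Y3→Port: bottleneck 2, flow now 19.
No augmenting path remains; maximum flow = 19.
In the residual graph, reachable from Depot: {Depot, HubC, Jct3}.
Min-cut edges: Depot→Y1 (2), Depot→Port (4), HubC→Port (5), Jct3→Port (8); capacity 2 + 4 + 5 + 8 = 19.
This cut is saturated, so no flow can exceed 19.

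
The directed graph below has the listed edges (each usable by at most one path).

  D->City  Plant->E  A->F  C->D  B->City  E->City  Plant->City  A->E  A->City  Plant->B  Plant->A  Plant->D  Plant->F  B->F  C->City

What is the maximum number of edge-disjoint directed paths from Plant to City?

5

Assign every edge capacity 1; by Menger, the answer equals the max flow.
Path Plant→City (+1); total 1.
Path Plant→A→City (+1); total 2.
Path Plant→B→City (+1); total 3.
Path Plant→D→City (+1); total 4.
Path Plant→E→City (+1); total 5.
No residual Plant→City path; max flow = 5.
Certifying cut of size 5: {Plant→A, Plant→B, Plant→City, Plant→D, Plant→E}.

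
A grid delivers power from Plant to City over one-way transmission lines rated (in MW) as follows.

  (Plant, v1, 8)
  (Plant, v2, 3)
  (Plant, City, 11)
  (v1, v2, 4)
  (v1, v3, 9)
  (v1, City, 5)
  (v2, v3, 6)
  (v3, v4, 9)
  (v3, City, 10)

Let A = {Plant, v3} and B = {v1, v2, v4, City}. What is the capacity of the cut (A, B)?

Edges leaving {Plant, v3}: Plant→v1 (8), Plant→v2 (3), Plant→City (11), v3→v4 (9), v3→City (10).
Cut capacity = 8 + 3 + 11 + 9 + 10 = 41.

41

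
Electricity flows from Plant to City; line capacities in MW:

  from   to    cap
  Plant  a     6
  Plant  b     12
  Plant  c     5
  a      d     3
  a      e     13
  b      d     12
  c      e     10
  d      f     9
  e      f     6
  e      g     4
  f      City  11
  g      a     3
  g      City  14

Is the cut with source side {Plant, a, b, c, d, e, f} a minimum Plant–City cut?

Yes — it is a minimum cut (capacity 15).

Given cut capacity: 4 + 11 = 15.
Augment Plant→a→d→f→City: bottleneck 3, flow now 3.
Augment Plant→a→e→f→City: bottleneck 3, flow now 6.
Augment Plant→b→d→f→City: bottleneck 5, flow now 11.
Augment Plant→c→e→g→City: bottleneck 4, flow now 15.
No augmenting path remains; maximum flow = 15.
Cut capacity 15 equals the max flow, so it is a minimum cut.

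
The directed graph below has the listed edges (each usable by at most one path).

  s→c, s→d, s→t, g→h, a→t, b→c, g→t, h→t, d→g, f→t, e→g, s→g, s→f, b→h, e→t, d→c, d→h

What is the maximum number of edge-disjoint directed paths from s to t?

4

Assign every edge capacity 1; by Menger, the answer equals the max flow.
Path s→t (+1); total 1.
Path s→f→t (+1); total 2.
Path s→g→t (+1); total 3.
Path s→d→h→t (+1); total 4.
No residual s→t path; max flow = 4.
Certifying cut of size 4: {s→d, s→f, s→g, s→t}.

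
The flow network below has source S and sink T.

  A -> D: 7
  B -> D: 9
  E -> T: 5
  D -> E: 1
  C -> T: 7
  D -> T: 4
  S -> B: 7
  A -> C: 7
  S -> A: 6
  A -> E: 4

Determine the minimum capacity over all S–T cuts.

Augment S→A→C→T: bottleneck 6, flow now 6.
Augment S→B→D→T: bottleneck 4, flow now 10.
Augment S→B→D→E→T: bottleneck 1, flow now 11.
No augmenting path remains; maximum flow = 11.
By max-flow min-cut, the minimum cut capacity equals the max flow.
In the residual graph, reachable from S: {S, B, D}.
Min-cut edges: S→A (6), D→E (1), D→T (4); capacity 6 + 1 + 4 = 11.

11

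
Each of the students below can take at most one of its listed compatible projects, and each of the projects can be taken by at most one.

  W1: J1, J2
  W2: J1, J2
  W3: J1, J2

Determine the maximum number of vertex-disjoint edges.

2

Unit-capacity flow: source→left, listed edges, right→sink; max matching = max flow.
Augmenting path W1→J1 (+1); matched 1.
Augmenting path W2→J2 (+1); matched 2.
No augmenting path remains; maximum matching = 2.
König certificate: {J1, J2} is a vertex cover of size 2 (every listed pair touches it), so no matching can be larger.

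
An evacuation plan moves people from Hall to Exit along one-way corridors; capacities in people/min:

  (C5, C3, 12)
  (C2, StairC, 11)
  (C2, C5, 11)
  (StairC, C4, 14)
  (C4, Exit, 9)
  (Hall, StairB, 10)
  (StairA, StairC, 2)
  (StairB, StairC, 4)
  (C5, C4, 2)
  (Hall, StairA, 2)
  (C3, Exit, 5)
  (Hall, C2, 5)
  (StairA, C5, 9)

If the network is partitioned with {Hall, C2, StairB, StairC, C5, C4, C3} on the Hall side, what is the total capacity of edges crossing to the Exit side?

16

Edges leaving {Hall, C2, StairB, StairC, C5, C4, C3}: Hall→StairA (2), C4→Exit (9), C3→Exit (5).
Cut capacity = 2 + 9 + 5 = 16.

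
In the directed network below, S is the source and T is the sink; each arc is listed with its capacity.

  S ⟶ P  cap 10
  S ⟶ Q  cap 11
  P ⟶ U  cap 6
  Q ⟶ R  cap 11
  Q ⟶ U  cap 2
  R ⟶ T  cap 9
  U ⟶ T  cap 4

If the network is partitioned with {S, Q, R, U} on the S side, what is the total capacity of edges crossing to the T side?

Edges leaving {S, Q, R, U}: S→P (10), R→T (9), U→T (4).
Cut capacity = 10 + 9 + 4 = 23.

23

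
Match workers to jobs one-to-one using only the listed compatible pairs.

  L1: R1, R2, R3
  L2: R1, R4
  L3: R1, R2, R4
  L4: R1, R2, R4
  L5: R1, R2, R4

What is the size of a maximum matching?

4

Unit-capacity flow: source→left, listed edges, right→sink; max matching = max flow.
Augmenting path L1→R1 (+1); matched 1.
Augmenting path L2→R4 (+1); matched 2.
Augmenting path L3→R2 (+1); matched 3.
Augmenting path L4→R1→L1→R3 (+1); matched 4.
No augmenting path remains; maximum matching = 4.
König certificate: {L1, R1, R2, R4} is a vertex cover of size 4 (every listed pair touches it), so no matching can be larger.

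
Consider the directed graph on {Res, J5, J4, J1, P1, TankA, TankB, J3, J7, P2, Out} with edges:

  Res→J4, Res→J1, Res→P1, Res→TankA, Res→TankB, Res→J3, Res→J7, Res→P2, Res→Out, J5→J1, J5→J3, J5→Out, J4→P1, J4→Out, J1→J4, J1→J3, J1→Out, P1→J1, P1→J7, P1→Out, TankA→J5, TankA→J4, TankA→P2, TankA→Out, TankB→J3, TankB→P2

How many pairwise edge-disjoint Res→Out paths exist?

Assign every edge capacity 1; by Menger, the answer equals the max flow.
Path Res→Out (+1); total 1.
Path Res→J4→Out (+1); total 2.
Path Res→J1→Out (+1); total 3.
Path Res→P1→Out (+1); total 4.
Path Res→TankA→Out (+1); total 5.
No residual Res→Out path; max flow = 5.
Certifying cut of size 5: {Res→J1, Res→J4, Res→Out, Res→P1, Res→TankA}.

5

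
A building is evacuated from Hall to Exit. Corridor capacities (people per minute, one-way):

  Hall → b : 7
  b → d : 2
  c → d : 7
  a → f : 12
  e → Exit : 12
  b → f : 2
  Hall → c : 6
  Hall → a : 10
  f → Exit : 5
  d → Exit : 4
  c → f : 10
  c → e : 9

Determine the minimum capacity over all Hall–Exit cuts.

13

Augment Hall→a→f→Exit: bottleneck 5, flow now 5.
Augment Hall→b→d→Exit: bottleneck 2, flow now 7.
Augment Hall→c→d→Exit: bottleneck 2, flow now 9.
Augment Hall→c→e→Exit: bottleneck 4, flow now 13.
No augmenting path remains; maximum flow = 13.
By max-flow min-cut, the minimum cut capacity equals the max flow.
In the residual graph, reachable from Hall: {Hall, a, b, f}.
Min-cut edges: Hall→c (6), b→d (2), f→Exit (5); capacity 6 + 2 + 5 = 13.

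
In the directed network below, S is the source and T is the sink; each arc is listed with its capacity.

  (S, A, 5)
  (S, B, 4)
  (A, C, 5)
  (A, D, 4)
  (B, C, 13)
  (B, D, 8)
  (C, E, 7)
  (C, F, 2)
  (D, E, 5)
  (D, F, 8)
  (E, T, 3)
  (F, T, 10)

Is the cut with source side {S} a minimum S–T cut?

Yes — it is a minimum cut (capacity 9).

Given cut capacity: 5 + 4 = 9.
Augment S→A→C→E→T: bottleneck 3, flow now 3.
Augment S→A→C→F→T: bottleneck 2, flow now 5.
Augment S→B→D→F→T: bottleneck 4, flow now 9.
No augmenting path remains; maximum flow = 9.
Cut capacity 9 equals the max flow, so it is a minimum cut.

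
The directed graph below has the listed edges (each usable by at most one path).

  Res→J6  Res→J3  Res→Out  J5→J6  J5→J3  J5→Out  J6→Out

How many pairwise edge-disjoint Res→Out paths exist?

2

Assign every edge capacity 1; by Menger, the answer equals the max flow.
Path Res→Out (+1); total 1.
Path Res→J6→Out (+1); total 2.
No residual Res→Out path; max flow = 2.
Certifying cut of size 2: {Res→J6, Res→Out}.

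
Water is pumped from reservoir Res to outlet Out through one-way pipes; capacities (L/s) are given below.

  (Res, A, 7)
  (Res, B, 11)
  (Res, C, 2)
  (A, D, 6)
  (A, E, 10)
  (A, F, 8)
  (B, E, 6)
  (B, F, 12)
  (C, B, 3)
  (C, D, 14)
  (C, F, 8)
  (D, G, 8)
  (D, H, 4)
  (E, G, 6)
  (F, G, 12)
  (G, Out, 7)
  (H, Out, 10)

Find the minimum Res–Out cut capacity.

11

Augment Res→A→D→G→Out: bottleneck 6, flow now 6.
Augment Res→A→E→G→Out: bottleneck 1, flow now 7.
Augment Res→C→D→H→Out: bottleneck 2, flow now 9.
Augment Res→B→E→G→D→H→Out: bottleneck 2, flow now 11. (uses reverse residual edge)
No augmenting path remains; maximum flow = 11.
By max-flow min-cut, the minimum cut capacity equals the max flow.
In the residual graph, reachable from Res: {Res, A, B, C, D, E, F, G}.
Min-cut edges: D→H (4), G→Out (7); capacity 4 + 7 = 11.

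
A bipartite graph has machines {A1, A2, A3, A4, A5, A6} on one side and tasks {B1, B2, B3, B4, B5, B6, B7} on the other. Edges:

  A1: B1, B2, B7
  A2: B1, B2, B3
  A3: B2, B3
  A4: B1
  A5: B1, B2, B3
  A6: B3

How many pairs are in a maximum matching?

4

Unit-capacity flow: source→left, listed edges, right→sink; max matching = max flow.
Augmenting path A1→B1 (+1); matched 1.
Augmenting path A2→B2 (+1); matched 2.
Augmenting path A3→B3 (+1); matched 3.
Augmenting path A4→B1→A1→B7 (+1); matched 4.
No augmenting path remains; maximum matching = 4.
König certificate: {A1, B1, B2, B3} is a vertex cover of size 4 (every listed pair touches it), so no matching can be larger.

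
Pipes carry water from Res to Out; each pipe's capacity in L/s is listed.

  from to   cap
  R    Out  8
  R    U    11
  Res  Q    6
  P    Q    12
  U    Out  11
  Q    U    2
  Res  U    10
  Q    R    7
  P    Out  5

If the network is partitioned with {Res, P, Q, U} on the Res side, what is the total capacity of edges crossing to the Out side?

23

Edges leaving {Res, P, Q, U}: P→Out (5), Q→R (7), U→Out (11).
Cut capacity = 5 + 7 + 11 = 23.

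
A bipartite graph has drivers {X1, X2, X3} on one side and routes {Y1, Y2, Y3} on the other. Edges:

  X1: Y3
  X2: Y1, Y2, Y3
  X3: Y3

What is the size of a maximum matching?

2

Unit-capacity flow: source→left, listed edges, right→sink; max matching = max flow.
Augmenting path X1→Y3 (+1); matched 1.
Augmenting path X2→Y1 (+1); matched 2.
No augmenting path remains; maximum matching = 2.
König certificate: {X2, Y3} is a vertex cover of size 2 (every listed pair touches it), so no matching can be larger.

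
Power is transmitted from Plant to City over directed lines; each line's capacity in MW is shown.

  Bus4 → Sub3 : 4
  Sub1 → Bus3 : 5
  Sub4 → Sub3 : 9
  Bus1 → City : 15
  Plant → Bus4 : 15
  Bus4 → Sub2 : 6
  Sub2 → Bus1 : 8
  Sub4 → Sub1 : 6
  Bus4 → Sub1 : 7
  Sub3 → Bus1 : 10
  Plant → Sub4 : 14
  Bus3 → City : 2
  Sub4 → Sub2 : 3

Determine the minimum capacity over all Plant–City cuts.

17

Augment Plant→Sub4→Sub2→Bus1→City: bottleneck 3, flow now 3.
Augment Plant→Sub4→Sub3→Bus1→City: bottleneck 9, flow now 12.
Augment Plant→Sub4→Sub1→Bus3→City: bottleneck 2, flow now 14.
Augment Plant→Bus4→Sub2→Bus1→City: bottleneck 3, flow now 17.
No augmenting path remains; maximum flow = 17.
By max-flow min-cut, the minimum cut capacity equals the max flow.
In the residual graph, reachable from Plant: {Plant, Sub4, Bus4, Sub2, Sub3, Sub1, Bus1, Bus3}.
Min-cut edges: Bus1→City (15), Bus3→City (2); capacity 15 + 2 = 17.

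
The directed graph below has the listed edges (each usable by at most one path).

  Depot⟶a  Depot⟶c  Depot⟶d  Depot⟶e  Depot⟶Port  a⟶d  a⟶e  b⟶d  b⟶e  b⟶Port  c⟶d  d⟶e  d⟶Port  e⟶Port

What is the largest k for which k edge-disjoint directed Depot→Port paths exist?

Assign every edge capacity 1; by Menger, the answer equals the max flow.
Path Depot→Port (+1); total 1.
Path Depot→d→Port (+1); total 2.
Path Depot→e→Port (+1); total 3.
No residual Depot→Port path; max flow = 3.
Certifying cut of size 3: {Depot→Port, d→Port, e→Port}.

3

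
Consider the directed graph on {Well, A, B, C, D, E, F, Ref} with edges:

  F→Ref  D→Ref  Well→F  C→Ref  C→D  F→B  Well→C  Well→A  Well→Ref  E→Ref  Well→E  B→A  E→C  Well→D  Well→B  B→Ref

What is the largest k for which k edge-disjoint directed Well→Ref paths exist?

6

Assign every edge capacity 1; by Menger, the answer equals the max flow.
Path Well→Ref (+1); total 1.
Path Well→B→Ref (+1); total 2.
Path Well→C→Ref (+1); total 3.
Path Well→D→Ref (+1); total 4.
Path Well→E→Ref (+1); total 5.
Path Well→F→Ref (+1); total 6.
No residual Well→Ref path; max flow = 6.
Certifying cut of size 6: {Well→B, Well→C, Well→D, Well→E, Well→F, Well→Ref}.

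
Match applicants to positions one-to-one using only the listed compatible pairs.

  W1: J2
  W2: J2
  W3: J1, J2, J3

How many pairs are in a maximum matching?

Unit-capacity flow: source→left, listed edges, right→sink; max matching = max flow.
Augmenting path W1→J2 (+1); matched 1.
Augmenting path W3→J1 (+1); matched 2.
No augmenting path remains; maximum matching = 2.
König certificate: {W3, J2} is a vertex cover of size 2 (every listed pair touches it), so no matching can be larger.

2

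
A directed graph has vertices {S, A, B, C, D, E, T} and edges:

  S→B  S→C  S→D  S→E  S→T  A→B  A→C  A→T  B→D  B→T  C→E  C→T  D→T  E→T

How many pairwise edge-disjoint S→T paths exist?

Assign every edge capacity 1; by Menger, the answer equals the max flow.
Path S→T (+1); total 1.
Path S→B→T (+1); total 2.
Path S→C→T (+1); total 3.
Path S→D→T (+1); total 4.
Path S→E→T (+1); total 5.
No residual S→T path; max flow = 5.
Certifying cut of size 5: {S→B, S→C, S→D, S→E, S→T}.

5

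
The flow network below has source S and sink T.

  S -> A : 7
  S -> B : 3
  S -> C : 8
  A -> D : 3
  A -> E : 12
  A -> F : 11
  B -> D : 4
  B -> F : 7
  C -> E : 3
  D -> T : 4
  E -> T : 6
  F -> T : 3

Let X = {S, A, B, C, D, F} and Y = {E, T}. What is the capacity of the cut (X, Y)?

22

Edges leaving {S, A, B, C, D, F}: A→E (12), C→E (3), D→T (4), F→T (3).
Cut capacity = 12 + 3 + 4 + 3 = 22.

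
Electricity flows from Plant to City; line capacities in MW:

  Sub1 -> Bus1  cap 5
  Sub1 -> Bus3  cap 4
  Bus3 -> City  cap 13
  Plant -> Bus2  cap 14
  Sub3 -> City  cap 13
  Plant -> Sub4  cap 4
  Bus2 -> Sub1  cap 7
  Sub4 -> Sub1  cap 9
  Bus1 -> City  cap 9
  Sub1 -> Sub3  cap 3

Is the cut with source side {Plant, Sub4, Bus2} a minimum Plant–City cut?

No — its capacity is 16, but the minimum cut has capacity 11.

Given cut capacity: 9 + 7 = 16.
Augment Plant→Sub4→Sub1→Bus3→City: bottleneck 4, flow now 4.
Augment Plant→Bus2→Sub1→Bus1→City: bottleneck 5, flow now 9.
Augment Plant→Bus2→Sub1→Sub3→City: bottleneck 2, flow now 11.
No augmenting path remains; maximum flow = 11.
In the residual graph, reachable from Plant: {Plant, Bus2}.
Min-cut edges: Plant→Sub4 (4), Bus2→Sub1 (7); capacity 4 + 7 = 11.
Cut capacity 16 exceeds the max flow 11, so it is not minimum.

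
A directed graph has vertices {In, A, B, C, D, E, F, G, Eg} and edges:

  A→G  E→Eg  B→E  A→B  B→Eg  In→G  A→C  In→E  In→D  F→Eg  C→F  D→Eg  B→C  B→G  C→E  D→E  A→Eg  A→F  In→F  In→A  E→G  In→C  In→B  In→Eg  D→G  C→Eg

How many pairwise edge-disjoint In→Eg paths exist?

7

Assign every edge capacity 1; by Menger, the answer equals the max flow.
Path In→Eg (+1); total 1.
Path In→A→Eg (+1); total 2.
Path In→B→Eg (+1); total 3.
Path In→C→Eg (+1); total 4.
Path In→D→Eg (+1); total 5.
Path In→E→Eg (+1); total 6.
Path In→F→Eg (+1); total 7.
No residual In→Eg path; max flow = 7.
Certifying cut of size 7: {In→A, In→B, In→C, In→D, In→E, In→Eg, In→F}.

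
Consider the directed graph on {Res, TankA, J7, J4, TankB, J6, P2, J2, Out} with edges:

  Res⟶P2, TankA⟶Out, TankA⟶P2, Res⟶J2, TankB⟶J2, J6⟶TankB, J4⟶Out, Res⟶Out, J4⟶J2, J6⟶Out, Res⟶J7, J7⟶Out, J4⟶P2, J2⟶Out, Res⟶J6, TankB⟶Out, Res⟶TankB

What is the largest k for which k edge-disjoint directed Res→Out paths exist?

Assign every edge capacity 1; by Menger, the answer equals the max flow.
Path Res→Out (+1); total 1.
Path Res→J7→Out (+1); total 2.
Path Res→TankB→Out (+1); total 3.
Path Res→J6→Out (+1); total 4.
Path Res→J2→Out (+1); total 5.
No residual Res→Out path; max flow = 5.
Certifying cut of size 5: {Res→J2, Res→J6, Res→J7, Res→Out, Res→TankB}.

5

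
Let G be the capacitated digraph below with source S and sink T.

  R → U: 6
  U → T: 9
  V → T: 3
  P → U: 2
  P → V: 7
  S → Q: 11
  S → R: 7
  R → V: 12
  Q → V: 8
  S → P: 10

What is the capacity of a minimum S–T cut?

11

Augment S→P→U→T: bottleneck 2, flow now 2.
Augment S→P→V→T: bottleneck 3, flow now 5.
Augment S→R→U→T: bottleneck 6, flow now 11.
No augmenting path remains; maximum flow = 11.
By max-flow min-cut, the minimum cut capacity equals the max flow.
In the residual graph, reachable from S: {S, P, Q, R, V}.
Min-cut edges: P→U (2), R→U (6), V→T (3); capacity 2 + 6 + 3 = 11.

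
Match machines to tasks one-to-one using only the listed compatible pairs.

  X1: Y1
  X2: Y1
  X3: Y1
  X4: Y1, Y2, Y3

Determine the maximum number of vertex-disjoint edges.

2

Unit-capacity flow: source→left, listed edges, right→sink; max matching = max flow.
Augmenting path X1→Y1 (+1); matched 1.
Augmenting path X4→Y2 (+1); matched 2.
No augmenting path remains; maximum matching = 2.
König certificate: {X4, Y1} is a vertex cover of size 2 (every listed pair touches it), so no matching can be larger.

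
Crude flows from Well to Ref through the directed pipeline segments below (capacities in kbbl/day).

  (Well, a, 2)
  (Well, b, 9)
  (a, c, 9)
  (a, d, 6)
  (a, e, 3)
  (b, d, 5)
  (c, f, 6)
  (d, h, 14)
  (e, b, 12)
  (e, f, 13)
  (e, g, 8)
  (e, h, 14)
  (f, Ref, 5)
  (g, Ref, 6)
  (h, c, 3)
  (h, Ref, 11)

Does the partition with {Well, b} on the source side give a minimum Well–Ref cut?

Yes — it is a minimum cut (capacity 7).

Given cut capacity: 2 + 5 = 7.
Augment Well→a→c→f→Ref: bottleneck 2, flow now 2.
Augment Well→b→d→h→Ref: bottleneck 5, flow now 7.
No augmenting path remains; maximum flow = 7.
Cut capacity 7 equals the max flow, so it is a minimum cut.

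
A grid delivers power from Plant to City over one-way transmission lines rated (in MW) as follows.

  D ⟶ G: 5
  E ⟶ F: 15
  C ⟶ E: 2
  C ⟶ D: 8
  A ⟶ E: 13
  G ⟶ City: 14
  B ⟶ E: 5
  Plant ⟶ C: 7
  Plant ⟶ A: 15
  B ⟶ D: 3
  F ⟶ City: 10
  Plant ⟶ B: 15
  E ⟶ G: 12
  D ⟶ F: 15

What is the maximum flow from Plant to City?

Augment Plant→A→E→F→City: bottleneck 10, flow now 10.
Augment Plant→A→E→G→City: bottleneck 3, flow now 13.
Augment Plant→B→D→G→City: bottleneck 3, flow now 16.
Augment Plant→B→E→G→City: bottleneck 5, flow now 21.
Augment Plant→C→D→G→City: bottleneck 2, flow now 23.
Augment Plant→C→E→G→City: bottleneck 1, flow now 24.
No augmenting path remains; maximum flow = 24.
In the residual graph, reachable from Plant: {Plant, A, B, C, D, E, F, G}.
Min-cut edges: F→City (10), G→City (14); capacity 10 + 14 = 24.
This cut is saturated, so no flow can exceed 24.

24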